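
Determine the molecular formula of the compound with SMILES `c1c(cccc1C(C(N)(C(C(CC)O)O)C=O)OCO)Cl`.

C14H20ClNO5

Heavy atoms from the SMILES: 14 C, 1 Cl, 1 N, 5 O.
Implicit hydrogens by atom environment:
  4 × C: 1 H each → 4
  4 × C (aromatic): 1 H each → 4
  3 × O: 1 H each → 3
  2 × C: 2 H each → 4
  2 × C (aromatic): no H
  2 × O: no H
  1 × C: 3 H
  1 × C: no H
  1 × Cl: no H
  1 × N: 2 H
  Total hydrogens = 20.
Molecular formula: C14H20ClNO5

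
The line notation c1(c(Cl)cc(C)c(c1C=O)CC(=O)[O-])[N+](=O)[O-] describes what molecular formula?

C10H7ClNO5-

Heavy atoms from the SMILES: 10 C, 1 Cl, 1 N, 5 O.
Implicit hydrogens by atom environment:
  5 × C (aromatic): no H
  3 × O: no H
  2 × O (charge -1): no H
  1 × C: 3 H
  1 × C: 2 H
  1 × C (aromatic): 1 H
  1 × C: 1 H
  1 × C: no H
  1 × Cl: no H
  1 × N (charge +1): no H
  Total hydrogens = 7.
Net charge -1.
Molecular formula: C10H7ClNO5-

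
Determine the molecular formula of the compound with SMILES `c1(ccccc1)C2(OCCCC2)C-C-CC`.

Heavy atoms from the SMILES: 15 C, 1 O.
Implicit hydrogens by atom environment:
  7 × C: 2 H each → 14
  5 × C (aromatic): 1 H each → 5
  1 × C: 3 H
  1 × C: no H
  1 × C (aromatic): no H
  1 × O: no H
  Total hydrogens = 22.
Molecular formula: C15H22O

C15H22O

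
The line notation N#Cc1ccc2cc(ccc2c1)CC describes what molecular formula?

C13H11N

Heavy atoms from the SMILES: 13 C, 1 N.
Implicit hydrogens by atom environment:
  6 × C (aromatic): 1 H each → 6
  4 × C (aromatic): no H
  1 × C: 3 H
  1 × C: 2 H
  1 × C: no H
  1 × N: no H
  Total hydrogens = 11.
Molecular formula: C13H11N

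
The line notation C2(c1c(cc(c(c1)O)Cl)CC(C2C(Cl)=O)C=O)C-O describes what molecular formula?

Heavy atoms from the SMILES: 13 C, 2 Cl, 4 O.
Implicit hydrogens by atom environment:
  4 × C: 1 H each → 4
  4 × C (aromatic): no H
  2 × C: 2 H each → 4
  2 × C (aromatic): 1 H each → 2
  2 × Cl: no H
  2 × O: 1 H each → 2
  2 × O: no H
  1 × C: no H
  Total hydrogens = 12.
Molecular formula: C13H12Cl2O4

C13H12Cl2O4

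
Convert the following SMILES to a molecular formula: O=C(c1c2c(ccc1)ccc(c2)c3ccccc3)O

C17H12O2

Heavy atoms from the SMILES: 17 C, 2 O.
Implicit hydrogens by atom environment:
  11 × C (aromatic): 1 H each → 11
  5 × C (aromatic): no H
  1 × C: no H
  1 × O: 1 H
  1 × O: no H
  Total hydrogens = 12.
Molecular formula: C17H12O2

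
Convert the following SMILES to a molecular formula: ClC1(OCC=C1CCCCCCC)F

C11H18ClFO

Heavy atoms from the SMILES: 11 C, 1 Cl, 1 F, 1 O.
Implicit hydrogens by atom environment:
  7 × C: 2 H each → 14
  2 × C: no H
  1 × C: 3 H
  1 × C: 1 H
  1 × Cl: no H
  1 × F: no H
  1 × O: no H
  Total hydrogens = 18.
Molecular formula: C11H18ClFO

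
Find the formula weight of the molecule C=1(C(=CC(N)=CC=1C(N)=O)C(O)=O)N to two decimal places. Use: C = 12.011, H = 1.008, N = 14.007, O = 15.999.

195.18

Molecular formula: C8H9N3O3.
M = 8×12.011 + 9×1.008 + 3×14.007 + 3×15.999 = 195.18 g/mol.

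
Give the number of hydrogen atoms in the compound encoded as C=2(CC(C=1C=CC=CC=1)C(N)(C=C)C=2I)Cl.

13

Hydrogens are implicit in SMILES; fill each atom to its normal valence:
  5 × C (aromatic): 1 H each → 5
  3 × C: no H
  2 × C: 2 H each → 4
  2 × C: 1 H each → 2
  1 × C (aromatic): no H
  1 × Cl: no H
  1 × I: no H
  1 × N: 2 H
  Total hydrogens = 13.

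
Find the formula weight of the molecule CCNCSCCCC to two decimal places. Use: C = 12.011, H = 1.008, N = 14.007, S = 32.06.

147.28

Molecular formula: C7H17NS.
M = 7×12.011 + 17×1.008 + 1×14.007 + 1×32.06 = 147.28 g/mol.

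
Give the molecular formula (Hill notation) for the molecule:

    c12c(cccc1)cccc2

Heavy atoms from the SMILES: 10 C.
Implicit hydrogens by atom environment:
  8 × C (aromatic): 1 H each → 8
  2 × C (aromatic): no H
  Total hydrogens = 8.
Molecular formula: C10H8

C10H8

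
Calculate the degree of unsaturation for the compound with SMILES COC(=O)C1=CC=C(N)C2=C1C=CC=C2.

Molecular formula from the SMILES: C12H11NO2.
DoU = (2C + 2 + N − H − X)/2 = (2·12 + 2 + 1 − 11 − 0)/2 = 16/2 = 8.
(Structurally: 2 ring(s) + 6 π bond(s) = 8.)

8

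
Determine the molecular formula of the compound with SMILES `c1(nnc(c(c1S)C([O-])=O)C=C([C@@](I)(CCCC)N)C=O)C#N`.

C14H14IN4O3S-

Heavy atoms from the SMILES: 14 C, 1 I, 4 N, 3 O, 1 S.
Implicit hydrogens by atom environment:
  4 × C (aromatic): no H
  4 × C: no H
  3 × C: 2 H each → 6
  2 × C: 1 H each → 2
  2 × N (aromatic): no H
  2 × O: no H
  1 × C: 3 H
  1 × I: no H
  1 × N: 2 H
  1 × N: no H
  1 × O (charge -1): no H
  1 × S: 1 H
  Total hydrogens = 14.
Net charge -1.
Molecular formula: C14H14IN4O3S-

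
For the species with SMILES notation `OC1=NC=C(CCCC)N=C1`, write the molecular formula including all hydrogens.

C8H12N2O

Heavy atoms from the SMILES: 8 C, 2 N, 1 O.
Implicit hydrogens by atom environment:
  3 × C: 2 H each → 6
  2 × C (aromatic): 1 H each → 2
  2 × C (aromatic): no H
  2 × N (aromatic): no H
  1 × C: 3 H
  1 × O: 1 H
  Total hydrogens = 12.
Molecular formula: C8H12N2O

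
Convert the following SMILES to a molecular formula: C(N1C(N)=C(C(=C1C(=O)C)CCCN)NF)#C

Heavy atoms from the SMILES: 11 C, 1 F, 4 N, 1 O.
Implicit hydrogens by atom environment:
  4 × C (aromatic): no H
  3 × C: 2 H each → 6
  2 × C: no H
  2 × N: 2 H each → 4
  1 × C: 3 H
  1 × C: 1 H
  1 × F: no H
  1 × N: 1 H
  1 × N (aromatic): no H
  1 × O: no H
  Total hydrogens = 15.
Molecular formula: C11H15FN4O

C11H15FN4O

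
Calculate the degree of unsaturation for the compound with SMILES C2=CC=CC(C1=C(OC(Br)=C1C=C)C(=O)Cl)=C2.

9

Molecular formula from the SMILES: C13H8BrClO2.
DoU = (2C + 2 + N − H − X)/2 = (2·13 + 2 + 0 − 8 − 2)/2 = 18/2 = 9.
(Structurally: 2 ring(s) + 7 π bond(s) = 9.)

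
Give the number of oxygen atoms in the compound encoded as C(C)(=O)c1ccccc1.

1

The symbol for oxygen appears 1 time in the SMILES.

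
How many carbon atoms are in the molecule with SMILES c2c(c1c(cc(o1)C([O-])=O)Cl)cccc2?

The symbol for carbon appears 11 times in the SMILES. Lowercase c denotes aromatic carbon and counts toward C.

11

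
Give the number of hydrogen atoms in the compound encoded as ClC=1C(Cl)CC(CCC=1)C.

12

Hydrogens are implicit in SMILES; fill each atom to its normal valence:
  3 × C: 2 H each → 6
  3 × C: 1 H each → 3
  2 × Cl: no H
  1 × C: 3 H
  1 × C: no H
  Total hydrogens = 12.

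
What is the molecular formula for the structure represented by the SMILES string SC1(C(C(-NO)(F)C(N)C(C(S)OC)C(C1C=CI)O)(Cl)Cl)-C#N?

C12H17Cl2FIN3O3S2

Heavy atoms from the SMILES: 12 C, 2 Cl, 1 F, 1 I, 3 N, 3 O, 2 S.
Implicit hydrogens by atom environment:
  7 × C: 1 H each → 7
  4 × C: no H
  2 × Cl: no H
  2 × O: 1 H each → 2
  2 × S: 1 H each → 2
  1 × C: 3 H
  1 × F: no H
  1 × I: no H
  1 × N: 2 H
  1 × N: 1 H
  1 × N: no H
  1 × O: no H
  Total hydrogens = 17.
Molecular formula: C12H17Cl2FIN3O3S2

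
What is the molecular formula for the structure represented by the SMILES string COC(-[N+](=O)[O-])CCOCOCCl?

C6H12ClNO5

Heavy atoms from the SMILES: 6 C, 1 Cl, 1 N, 5 O.
Implicit hydrogens by atom environment:
  4 × C: 2 H each → 8
  4 × O: no H
  1 × C: 3 H
  1 × C: 1 H
  1 × Cl: no H
  1 × N (charge +1): no H
  1 × O (charge -1): no H
  Total hydrogens = 12.
Molecular formula: C6H12ClNO5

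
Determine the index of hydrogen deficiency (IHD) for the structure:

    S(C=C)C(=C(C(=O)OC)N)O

Molecular formula from the SMILES: C6H9NO3S.
DoU = (2C + 2 + N − H − X)/2 = (2·6 + 2 + 1 − 9 − 0)/2 = 6/2 = 3.
(Structurally: 0 ring(s) + 3 π bond(s) = 3.)

3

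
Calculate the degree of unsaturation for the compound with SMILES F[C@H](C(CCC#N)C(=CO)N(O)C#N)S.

Molecular formula from the SMILES: C8H10FN3O2S.
DoU = (2C + 2 + N − H − X)/2 = (2·8 + 2 + 3 − 10 − 1)/2 = 10/2 = 5.
(Structurally: 0 ring(s) + 5 π bond(s) = 5.)

5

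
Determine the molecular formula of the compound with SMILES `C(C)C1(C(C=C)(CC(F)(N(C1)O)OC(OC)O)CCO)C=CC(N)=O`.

C16H27FN2O6

Heavy atoms from the SMILES: 16 C, 1 F, 2 N, 6 O.
Implicit hydrogens by atom environment:
  6 × C: 2 H each → 12
  4 × C: 1 H each → 4
  4 × C: no H
  3 × O: 1 H each → 3
  3 × O: no H
  2 × C: 3 H each → 6
  1 × F: no H
  1 × N: 2 H
  1 × N: no H
  Total hydrogens = 27.
Molecular formula: C16H27FN2O6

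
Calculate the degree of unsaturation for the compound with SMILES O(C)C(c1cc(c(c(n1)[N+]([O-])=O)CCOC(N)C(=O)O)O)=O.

7

Molecular formula from the SMILES: C11H13N3O8.
DoU = (2C + 2 + N − H − X)/2 = (2·11 + 2 + 3 − 13 − 0)/2 = 14/2 = 7.
(Structurally: 1 ring(s) + 6 π bond(s) = 7.)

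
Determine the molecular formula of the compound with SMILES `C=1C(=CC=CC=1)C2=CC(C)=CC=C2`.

C13H12

Heavy atoms from the SMILES: 13 C.
Implicit hydrogens by atom environment:
  9 × C (aromatic): 1 H each → 9
  3 × C (aromatic): no H
  1 × C: 3 H
  Total hydrogens = 12.
Molecular formula: C13H12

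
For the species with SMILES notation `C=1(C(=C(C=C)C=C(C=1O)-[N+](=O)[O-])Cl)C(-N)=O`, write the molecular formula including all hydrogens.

Heavy atoms from the SMILES: 9 C, 1 Cl, 2 N, 4 O.
Implicit hydrogens by atom environment:
  5 × C (aromatic): no H
  2 × O: no H
  1 × C: 2 H
  1 × C (aromatic): 1 H
  1 × C: 1 H
  1 × C: no H
  1 × Cl: no H
  1 × N: 2 H
  1 × N (charge +1): no H
  1 × O: 1 H
  1 × O (charge -1): no H
  Total hydrogens = 7.
Molecular formula: C9H7ClN2O4

C9H7ClN2O4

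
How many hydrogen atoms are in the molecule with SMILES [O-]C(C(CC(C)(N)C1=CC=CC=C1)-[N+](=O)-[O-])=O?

13

Hydrogens are implicit in SMILES; fill each atom to its normal valence:
  5 × C (aromatic): 1 H each → 5
  2 × C: no H
  2 × O: no H
  2 × O (charge -1): no H
  1 × C: 3 H
  1 × C: 2 H
  1 × C: 1 H
  1 × C (aromatic): no H
  1 × N: 2 H
  1 × N (charge +1): no H
  Total hydrogens = 13.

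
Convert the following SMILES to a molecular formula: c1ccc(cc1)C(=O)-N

C7H7NO

Heavy atoms from the SMILES: 7 C, 1 N, 1 O.
Implicit hydrogens by atom environment:
  5 × C (aromatic): 1 H each → 5
  1 × C (aromatic): no H
  1 × C: no H
  1 × N: 2 H
  1 × O: no H
  Total hydrogens = 7.
Molecular formula: C7H7NO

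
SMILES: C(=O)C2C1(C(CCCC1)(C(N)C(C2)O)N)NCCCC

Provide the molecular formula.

Heavy atoms from the SMILES: 15 C, 3 N, 2 O.
Implicit hydrogens by atom environment:
  8 × C: 2 H each → 16
  4 × C: 1 H each → 4
  2 × C: no H
  2 × N: 2 H each → 4
  1 × C: 3 H
  1 × N: 1 H
  1 × O: 1 H
  1 × O: no H
  Total hydrogens = 29.
Molecular formula: C15H29N3O2

C15H29N3O2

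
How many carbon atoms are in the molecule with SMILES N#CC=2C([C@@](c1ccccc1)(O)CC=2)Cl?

The symbol for carbon appears 12 times in the SMILES. Lowercase c denotes aromatic carbon and counts toward C.

12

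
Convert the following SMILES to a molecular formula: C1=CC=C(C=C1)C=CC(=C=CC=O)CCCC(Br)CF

Heavy atoms from the SMILES: 1 Br, 17 C, 1 F, 1 O.
Implicit hydrogens by atom environment:
  5 × C: 1 H each → 5
  5 × C (aromatic): 1 H each → 5
  4 × C: 2 H each → 8
  2 × C: no H
  1 × Br: no H
  1 × C (aromatic): no H
  1 × F: no H
  1 × O: no H
  Total hydrogens = 18.
Molecular formula: C17H18BrFO

C17H18BrFO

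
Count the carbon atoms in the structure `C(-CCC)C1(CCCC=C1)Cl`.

10

The symbol for carbon appears 10 times in the SMILES. (Cl is a single chlorine, not C + l.)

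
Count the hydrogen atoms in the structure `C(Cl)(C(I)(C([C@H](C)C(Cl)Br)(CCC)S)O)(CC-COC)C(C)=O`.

Hydrogens are implicit in SMILES; fill each atom to its normal valence:
  5 × C: 2 H each → 10
  4 × C: 3 H each → 12
  4 × C: no H
  2 × C: 1 H each → 2
  2 × Cl: no H
  2 × O: no H
  1 × Br: no H
  1 × I: no H
  1 × O: 1 H
  1 × S: 1 H
  Total hydrogens = 26.

26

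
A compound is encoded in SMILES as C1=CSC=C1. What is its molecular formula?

C4H4S

Heavy atoms from the SMILES: 4 C, 1 S.
Implicit hydrogens by atom environment:
  4 × C (aromatic): 1 H each → 4
  1 × S (aromatic): no H
  Total hydrogens = 4.
Molecular formula: C4H4S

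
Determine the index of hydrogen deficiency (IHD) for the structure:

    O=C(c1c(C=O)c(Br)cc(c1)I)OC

6

Molecular formula from the SMILES: C9H6BrIO3.
DoU = (2C + 2 + N − H − X)/2 = (2·9 + 2 + 0 − 6 − 2)/2 = 12/2 = 6.
(Structurally: 1 ring(s) + 5 π bond(s) = 6.)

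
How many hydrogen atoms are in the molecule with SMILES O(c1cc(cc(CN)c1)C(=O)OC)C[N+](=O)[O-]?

Hydrogens are implicit in SMILES; fill each atom to its normal valence:
  4 × O: no H
  3 × C (aromatic): 1 H each → 3
  3 × C (aromatic): no H
  2 × C: 2 H each → 4
  1 × C: 3 H
  1 × C: no H
  1 × N: 2 H
  1 × N (charge +1): no H
  1 × O (charge -1): no H
  Total hydrogens = 12.

12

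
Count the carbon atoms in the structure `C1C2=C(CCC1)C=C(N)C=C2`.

10

The symbol for carbon appears 10 times in the SMILES.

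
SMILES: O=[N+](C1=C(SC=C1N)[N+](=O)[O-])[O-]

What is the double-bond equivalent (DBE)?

Molecular formula from the SMILES: C4H3N3O4S.
DoU = (2C + 2 + N − H − X)/2 = (2·4 + 2 + 3 − 3 − 0)/2 = 10/2 = 5.
(Structurally: 1 ring(s) + 4 π bond(s) = 5.)

5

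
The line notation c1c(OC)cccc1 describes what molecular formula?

Heavy atoms from the SMILES: 7 C, 1 O.
Implicit hydrogens by atom environment:
  5 × C (aromatic): 1 H each → 5
  1 × C: 3 H
  1 × C (aromatic): no H
  1 × O: no H
  Total hydrogens = 8.
Molecular formula: C7H8O

C7H8O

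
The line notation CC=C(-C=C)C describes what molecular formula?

Heavy atoms from the SMILES: 6 C.
Implicit hydrogens by atom environment:
  2 × C: 3 H each → 6
  2 × C: 1 H each → 2
  1 × C: 2 H
  1 × C: no H
  Total hydrogens = 10.
Molecular formula: C6H10

C6H10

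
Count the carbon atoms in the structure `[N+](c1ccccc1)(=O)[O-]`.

The symbol for carbon appears 6 times in the SMILES. Lowercase c denotes aromatic carbon and counts toward C.

6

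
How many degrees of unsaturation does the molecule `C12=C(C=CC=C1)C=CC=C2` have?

7

Molecular formula from the SMILES: C10H8.
DoU = (2C + 2 + N − H − X)/2 = (2·10 + 2 + 0 − 8 − 0)/2 = 14/2 = 7.
(Structurally: 2 ring(s) + 5 π bond(s) = 7.)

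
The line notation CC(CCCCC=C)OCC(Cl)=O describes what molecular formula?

Heavy atoms from the SMILES: 10 C, 1 Cl, 2 O.
Implicit hydrogens by atom environment:
  6 × C: 2 H each → 12
  2 × C: 1 H each → 2
  2 × O: no H
  1 × C: 3 H
  1 × C: no H
  1 × Cl: no H
  Total hydrogens = 17.
Molecular formula: C10H17ClO2

C10H17ClO2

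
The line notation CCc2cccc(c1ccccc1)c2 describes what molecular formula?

C14H14

Heavy atoms from the SMILES: 14 C.
Implicit hydrogens by atom environment:
  9 × C (aromatic): 1 H each → 9
  3 × C (aromatic): no H
  1 × C: 3 H
  1 × C: 2 H
  Total hydrogens = 14.
Molecular formula: C14H14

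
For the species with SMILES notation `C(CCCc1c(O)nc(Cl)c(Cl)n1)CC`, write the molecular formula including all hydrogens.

Heavy atoms from the SMILES: 10 C, 2 Cl, 2 N, 1 O.
Implicit hydrogens by atom environment:
  5 × C: 2 H each → 10
  4 × C (aromatic): no H
  2 × Cl: no H
  2 × N (aromatic): no H
  1 × C: 3 H
  1 × O: 1 H
  Total hydrogens = 14.
Molecular formula: C10H14Cl2N2O

C10H14Cl2N2O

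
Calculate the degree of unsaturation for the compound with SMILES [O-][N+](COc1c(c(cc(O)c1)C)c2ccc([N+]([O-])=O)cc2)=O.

Molecular formula from the SMILES: C14H12N2O6.
DoU = (2C + 2 + N − H − X)/2 = (2·14 + 2 + 2 − 12 − 0)/2 = 20/2 = 10.
(Structurally: 2 ring(s) + 8 π bond(s) = 10.)

10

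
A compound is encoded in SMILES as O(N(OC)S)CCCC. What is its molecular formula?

Heavy atoms from the SMILES: 5 C, 1 N, 2 O, 1 S.
Implicit hydrogens by atom environment:
  3 × C: 2 H each → 6
  2 × C: 3 H each → 6
  2 × O: no H
  1 × N: no H
  1 × S: 1 H
  Total hydrogens = 13.
Molecular formula: C5H13NO2S

C5H13NO2S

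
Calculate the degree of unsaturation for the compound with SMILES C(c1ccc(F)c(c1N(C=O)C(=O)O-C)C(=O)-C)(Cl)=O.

8

Molecular formula from the SMILES: C12H9ClFNO5.
DoU = (2C + 2 + N − H − X)/2 = (2·12 + 2 + 1 − 9 − 2)/2 = 16/2 = 8.
(Structurally: 1 ring(s) + 7 π bond(s) = 8.)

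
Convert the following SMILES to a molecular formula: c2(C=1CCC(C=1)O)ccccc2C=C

C13H14O

Heavy atoms from the SMILES: 13 C, 1 O.
Implicit hydrogens by atom environment:
  4 × C (aromatic): 1 H each → 4
  3 × C: 2 H each → 6
  3 × C: 1 H each → 3
  2 × C (aromatic): no H
  1 × C: no H
  1 × O: 1 H
  Total hydrogens = 14.
Molecular formula: C13H14O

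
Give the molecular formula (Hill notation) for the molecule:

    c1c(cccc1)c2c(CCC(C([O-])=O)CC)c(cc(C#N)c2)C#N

C20H17N2O2-

Heavy atoms from the SMILES: 20 C, 2 N, 2 O.
Implicit hydrogens by atom environment:
  7 × C (aromatic): 1 H each → 7
  5 × C (aromatic): no H
  3 × C: 2 H each → 6
  3 × C: no H
  2 × N: no H
  1 × C: 3 H
  1 × C: 1 H
  1 × O: no H
  1 × O (charge -1): no H
  Total hydrogens = 17.
Net charge -1.
Molecular formula: C20H17N2O2-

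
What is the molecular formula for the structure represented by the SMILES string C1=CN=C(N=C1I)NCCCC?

C8H12IN3

Heavy atoms from the SMILES: 8 C, 1 I, 3 N.
Implicit hydrogens by atom environment:
  3 × C: 2 H each → 6
  2 × C (aromatic): 1 H each → 2
  2 × C (aromatic): no H
  2 × N (aromatic): no H
  1 × C: 3 H
  1 × I: no H
  1 × N: 1 H
  Total hydrogens = 12.
Molecular formula: C8H12IN3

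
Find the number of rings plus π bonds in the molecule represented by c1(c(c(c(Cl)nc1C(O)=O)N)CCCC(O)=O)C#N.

8

Molecular formula from the SMILES: C11H10ClN3O4.
DoU = (2C + 2 + N − H − X)/2 = (2·11 + 2 + 3 − 10 − 1)/2 = 16/2 = 8.
(Structurally: 1 ring(s) + 7 π bond(s) = 8.)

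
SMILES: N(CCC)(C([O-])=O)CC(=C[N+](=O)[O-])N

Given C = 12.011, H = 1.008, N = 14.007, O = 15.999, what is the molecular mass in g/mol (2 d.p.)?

202.19

Molecular formula: C7H12N3O4-.
M = 7×12.011 + 12×1.008 + 3×14.007 + 4×15.999 = 202.19 g/mol.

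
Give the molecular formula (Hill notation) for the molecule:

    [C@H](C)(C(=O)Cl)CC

Heavy atoms from the SMILES: 5 C, 1 Cl, 1 O.
Implicit hydrogens by atom environment:
  2 × C: 3 H each → 6
  1 × C: 2 H
  1 × C: 1 H
  1 × C: no H
  1 × Cl: no H
  1 × O: no H
  Total hydrogens = 9.
Molecular formula: C5H9ClO

C5H9ClO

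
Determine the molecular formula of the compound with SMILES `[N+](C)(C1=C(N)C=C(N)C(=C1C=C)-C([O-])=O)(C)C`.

Heavy atoms from the SMILES: 12 C, 3 N, 2 O.
Implicit hydrogens by atom environment:
  5 × C (aromatic): no H
  3 × C: 3 H each → 9
  2 × N: 2 H each → 4
  1 × C: 2 H
  1 × C (aromatic): 1 H
  1 × C: 1 H
  1 × C: no H
  1 × N (charge +1): no H
  1 × O: no H
  1 × O (charge -1): no H
  Total hydrogens = 17.
Molecular formula: C12H17N3O2

C12H17N3O2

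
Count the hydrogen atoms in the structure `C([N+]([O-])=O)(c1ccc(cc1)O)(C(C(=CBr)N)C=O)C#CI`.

Hydrogens are implicit in SMILES; fill each atom to its normal valence:
  4 × C (aromatic): 1 H each → 4
  4 × C: no H
  3 × C: 1 H each → 3
  2 × C (aromatic): no H
  2 × O: no H
  1 × Br: no H
  1 × I: no H
  1 × N: 2 H
  1 × N (charge +1): no H
  1 × O: 1 H
  1 × O (charge -1): no H
  Total hydrogens = 10.

10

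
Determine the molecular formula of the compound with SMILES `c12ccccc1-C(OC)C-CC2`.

Heavy atoms from the SMILES: 11 C, 1 O.
Implicit hydrogens by atom environment:
  4 × C (aromatic): 1 H each → 4
  3 × C: 2 H each → 6
  2 × C (aromatic): no H
  1 × C: 3 H
  1 × C: 1 H
  1 × O: no H
  Total hydrogens = 14.
Molecular formula: C11H14O

C11H14O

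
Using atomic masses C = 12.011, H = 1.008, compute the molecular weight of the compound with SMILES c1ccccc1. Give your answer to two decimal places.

78.11

Molecular formula: C6H6.
M = 6×12.011 + 6×1.008 = 78.11 g/mol.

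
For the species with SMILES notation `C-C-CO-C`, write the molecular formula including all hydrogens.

Heavy atoms from the SMILES: 4 C, 1 O.
Implicit hydrogens by atom environment:
  2 × C: 3 H each → 6
  2 × C: 2 H each → 4
  1 × O: no H
  Total hydrogens = 10.
Molecular formula: C4H10O

C4H10O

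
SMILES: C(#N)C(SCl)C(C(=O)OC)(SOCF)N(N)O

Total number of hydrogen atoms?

9

Hydrogens are implicit in SMILES; fill each atom to its normal valence:
  3 × C: no H
  3 × O: no H
  2 × N: no H
  2 × S: no H
  1 × C: 3 H
  1 × C: 2 H
  1 × C: 1 H
  1 × Cl: no H
  1 × F: no H
  1 × N: 2 H
  1 × O: 1 H
  Total hydrogens = 9.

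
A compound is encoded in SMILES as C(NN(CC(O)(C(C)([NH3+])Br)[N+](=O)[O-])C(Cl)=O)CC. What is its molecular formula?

Heavy atoms from the SMILES: 1 Br, 8 C, 1 Cl, 4 N, 4 O.
Implicit hydrogens by atom environment:
  3 × C: 2 H each → 6
  3 × C: no H
  2 × C: 3 H each → 6
  2 × O: no H
  1 × Br: no H
  1 × Cl: no H
  1 × N (charge +1): 3 H
  1 × N: 1 H
  1 × N (charge +1): no H
  1 × N: no H
  1 × O: 1 H
  1 × O (charge -1): no H
  Total hydrogens = 17.
Net charge +1.
Molecular formula: C8H17BrClN4O4+

C8H17BrClN4O4+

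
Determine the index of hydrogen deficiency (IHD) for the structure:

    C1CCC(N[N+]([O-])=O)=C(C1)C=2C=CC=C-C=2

7

Molecular formula from the SMILES: C12H14N2O2.
DoU = (2C + 2 + N − H − X)/2 = (2·12 + 2 + 2 − 14 − 0)/2 = 14/2 = 7.
(Structurally: 2 ring(s) + 5 π bond(s) = 7.)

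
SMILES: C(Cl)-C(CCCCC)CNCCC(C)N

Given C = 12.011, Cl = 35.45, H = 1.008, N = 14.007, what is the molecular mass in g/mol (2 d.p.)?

234.81

Molecular formula: C12H27ClN2.
M = 12×12.011 + 1×35.45 + 27×1.008 + 2×14.007 = 234.81 g/mol.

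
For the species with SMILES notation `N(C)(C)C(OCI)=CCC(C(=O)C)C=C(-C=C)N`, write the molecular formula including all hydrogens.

Heavy atoms from the SMILES: 13 C, 1 I, 2 N, 2 O.
Implicit hydrogens by atom environment:
  4 × C: 1 H each → 4
  3 × C: 3 H each → 9
  3 × C: 2 H each → 6
  3 × C: no H
  2 × O: no H
  1 × I: no H
  1 × N: 2 H
  1 × N: no H
  Total hydrogens = 21.
Molecular formula: C13H21IN2O2

C13H21IN2O2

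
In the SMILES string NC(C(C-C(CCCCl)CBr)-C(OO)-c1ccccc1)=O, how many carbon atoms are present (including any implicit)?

15

The symbol for carbon appears 15 times in the SMILES. Lowercase c denotes aromatic carbon and counts toward C.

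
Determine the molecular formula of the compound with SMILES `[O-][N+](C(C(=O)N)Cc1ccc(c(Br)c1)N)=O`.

Heavy atoms from the SMILES: 1 Br, 9 C, 3 N, 3 O.
Implicit hydrogens by atom environment:
  3 × C (aromatic): 1 H each → 3
  3 × C (aromatic): no H
  2 × N: 2 H each → 4
  2 × O: no H
  1 × Br: no H
  1 × C: 2 H
  1 × C: 1 H
  1 × C: no H
  1 × N (charge +1): no H
  1 × O (charge -1): no H
  Total hydrogens = 10.
Molecular formula: C9H10BrN3O3

C9H10BrN3O3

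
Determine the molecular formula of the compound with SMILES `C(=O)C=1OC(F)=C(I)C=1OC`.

C6H4FIO3

Heavy atoms from the SMILES: 6 C, 1 F, 1 I, 3 O.
Implicit hydrogens by atom environment:
  4 × C (aromatic): no H
  2 × O: no H
  1 × C: 3 H
  1 × C: 1 H
  1 × F: no H
  1 × I: no H
  1 × O (aromatic): no H
  Total hydrogens = 4.
Molecular formula: C6H4FIO3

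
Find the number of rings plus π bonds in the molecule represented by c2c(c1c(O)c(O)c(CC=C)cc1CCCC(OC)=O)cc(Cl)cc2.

10

Molecular formula from the SMILES: C20H21ClO4.
DoU = (2C + 2 + N − H − X)/2 = (2·20 + 2 + 0 − 21 − 1)/2 = 20/2 = 10.
(Structurally: 2 ring(s) + 8 π bond(s) = 10.)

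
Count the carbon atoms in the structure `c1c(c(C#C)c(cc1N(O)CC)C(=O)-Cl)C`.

The symbol for carbon appears 12 times in the SMILES. Lowercase c denotes aromatic carbon and counts toward C.

12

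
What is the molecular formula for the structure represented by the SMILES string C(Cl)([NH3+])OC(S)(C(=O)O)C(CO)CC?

C7H15ClNO4S+

Heavy atoms from the SMILES: 7 C, 1 Cl, 1 N, 4 O, 1 S.
Implicit hydrogens by atom environment:
  2 × C: 2 H each → 4
  2 × C: 1 H each → 2
  2 × C: no H
  2 × O: 1 H each → 2
  2 × O: no H
  1 × C: 3 H
  1 × Cl: no H
  1 × N (charge +1): 3 H
  1 × S: 1 H
  Total hydrogens = 15.
Net charge +1.
Molecular formula: C7H15ClNO4S+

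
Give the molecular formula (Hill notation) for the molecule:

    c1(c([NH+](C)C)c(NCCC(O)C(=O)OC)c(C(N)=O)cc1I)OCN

Heavy atoms from the SMILES: 15 C, 1 I, 4 N, 5 O.
Implicit hydrogens by atom environment:
  5 × C (aromatic): no H
  4 × O: no H
  3 × C: 3 H each → 9
  3 × C: 2 H each → 6
  2 × C: no H
  2 × N: 2 H each → 4
  1 × C (aromatic): 1 H
  1 × C: 1 H
  1 × I: no H
  1 × N: 1 H
  1 × N (charge +1): 1 H
  1 × O: 1 H
  Total hydrogens = 24.
Net charge +1.
Molecular formula: C15H24IN4O5+

C15H24IN4O5+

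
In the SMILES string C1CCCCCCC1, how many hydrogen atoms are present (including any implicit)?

16

Hydrogens are implicit in SMILES; fill each atom to its normal valence:
  8 × C: 2 H each → 16
  Total hydrogens = 16.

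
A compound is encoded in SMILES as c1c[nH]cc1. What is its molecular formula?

C4H5N

Heavy atoms from the SMILES: 4 C, 1 N.
Implicit hydrogens by atom environment:
  4 × C (aromatic): 1 H each → 4
  1 × N (aromatic): 1 H
  Total hydrogens = 5.
Molecular formula: C4H5N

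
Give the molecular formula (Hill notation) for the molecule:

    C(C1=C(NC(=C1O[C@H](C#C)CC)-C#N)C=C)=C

Heavy atoms from the SMILES: 14 C, 2 N, 1 O.
Implicit hydrogens by atom environment:
  4 × C: 1 H each → 4
  4 × C (aromatic): no H
  3 × C: 2 H each → 6
  2 × C: no H
  1 × C: 3 H
  1 × N (aromatic): 1 H
  1 × N: no H
  1 × O: no H
  Total hydrogens = 14.
Molecular formula: C14H14N2O

C14H14N2O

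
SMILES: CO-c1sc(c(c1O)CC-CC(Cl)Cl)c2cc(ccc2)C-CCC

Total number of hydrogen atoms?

Hydrogens are implicit in SMILES; fill each atom to its normal valence:
  6 × C: 2 H each → 12
  6 × C (aromatic): no H
  4 × C (aromatic): 1 H each → 4
  2 × C: 3 H each → 6
  2 × Cl: no H
  1 × C: 1 H
  1 × O: 1 H
  1 × O: no H
  1 × S (aromatic): no H
  Total hydrogens = 24.

24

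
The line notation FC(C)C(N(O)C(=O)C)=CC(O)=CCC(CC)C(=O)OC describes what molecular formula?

C14H22FNO5

Heavy atoms from the SMILES: 14 C, 1 F, 1 N, 5 O.
Implicit hydrogens by atom environment:
  4 × C: 3 H each → 12
  4 × C: 1 H each → 4
  4 × C: no H
  3 × O: no H
  2 × C: 2 H each → 4
  2 × O: 1 H each → 2
  1 × F: no H
  1 × N: no H
  Total hydrogens = 22.
Molecular formula: C14H22FNO5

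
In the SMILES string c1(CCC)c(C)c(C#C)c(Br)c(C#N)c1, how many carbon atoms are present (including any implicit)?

13

The symbol for carbon appears 13 times in the SMILES. Lowercase c denotes aromatic carbon and counts toward C.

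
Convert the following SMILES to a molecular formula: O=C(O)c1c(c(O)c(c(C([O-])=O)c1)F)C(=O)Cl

C9H3ClFO6-

Heavy atoms from the SMILES: 9 C, 1 Cl, 1 F, 6 O.
Implicit hydrogens by atom environment:
  5 × C (aromatic): no H
  3 × C: no H
  3 × O: no H
  2 × O: 1 H each → 2
  1 × C (aromatic): 1 H
  1 × Cl: no H
  1 × F: no H
  1 × O (charge -1): no H
  Total hydrogens = 3.
Net charge -1.
Molecular formula: C9H3ClFO6-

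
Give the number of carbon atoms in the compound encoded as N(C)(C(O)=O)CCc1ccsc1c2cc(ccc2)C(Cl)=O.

The symbol for carbon appears 15 times in the SMILES. Lowercase c denotes aromatic carbon and counts toward C.

15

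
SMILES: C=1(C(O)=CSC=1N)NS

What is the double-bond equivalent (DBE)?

Molecular formula from the SMILES: C4H6N2OS2.
DoU = (2C + 2 + N − H − X)/2 = (2·4 + 2 + 2 − 6 − 0)/2 = 6/2 = 3.
(Structurally: 1 ring(s) + 2 π bond(s) = 3.)

3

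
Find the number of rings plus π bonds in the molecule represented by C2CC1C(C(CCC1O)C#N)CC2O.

4

Molecular formula from the SMILES: C11H17NO2.
DoU = (2C + 2 + N − H − X)/2 = (2·11 + 2 + 1 − 17 − 0)/2 = 8/2 = 4.
(Structurally: 2 ring(s) + 2 π bond(s) = 4.)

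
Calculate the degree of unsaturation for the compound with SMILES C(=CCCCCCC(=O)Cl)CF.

Molecular formula from the SMILES: C9H14ClFO.
DoU = (2C + 2 + N − H − X)/2 = (2·9 + 2 + 0 − 14 − 2)/2 = 4/2 = 2.
(Structurally: 0 ring(s) + 2 π bond(s) = 2.)

2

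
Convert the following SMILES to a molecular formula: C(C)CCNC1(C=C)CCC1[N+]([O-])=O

C10H18N2O2

Heavy atoms from the SMILES: 10 C, 2 N, 2 O.
Implicit hydrogens by atom environment:
  6 × C: 2 H each → 12
  2 × C: 1 H each → 2
  1 × C: 3 H
  1 × C: no H
  1 × N: 1 H
  1 × N (charge +1): no H
  1 × O: no H
  1 × O (charge -1): no H
  Total hydrogens = 18.
Molecular formula: C10H18N2O2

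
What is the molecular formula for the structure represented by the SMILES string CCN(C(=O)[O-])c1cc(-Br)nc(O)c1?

C8H8BrN2O3-

Heavy atoms from the SMILES: 1 Br, 8 C, 2 N, 3 O.
Implicit hydrogens by atom environment:
  3 × C (aromatic): no H
  2 × C (aromatic): 1 H each → 2
  1 × Br: no H
  1 × C: 3 H
  1 × C: 2 H
  1 × C: no H
  1 × N (aromatic): no H
  1 × N: no H
  1 × O: 1 H
  1 × O: no H
  1 × O (charge -1): no H
  Total hydrogens = 8.
Net charge -1.
Molecular formula: C8H8BrN2O3-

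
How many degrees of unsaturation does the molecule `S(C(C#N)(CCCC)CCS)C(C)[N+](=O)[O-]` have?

3

Molecular formula from the SMILES: C10H18N2O2S2.
DoU = (2C + 2 + N − H − X)/2 = (2·10 + 2 + 2 − 18 − 0)/2 = 6/2 = 3.
(Structurally: 0 ring(s) + 3 π bond(s) = 3.)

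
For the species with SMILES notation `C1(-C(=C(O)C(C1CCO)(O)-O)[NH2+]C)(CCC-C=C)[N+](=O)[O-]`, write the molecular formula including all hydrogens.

C13H23N2O6+

Heavy atoms from the SMILES: 13 C, 2 N, 6 O.
Implicit hydrogens by atom environment:
  6 × C: 2 H each → 12
  4 × C: no H
  4 × O: 1 H each → 4
  2 × C: 1 H each → 2
  1 × C: 3 H
  1 × N (charge +1): 2 H
  1 × N (charge +1): no H
  1 × O: no H
  1 × O (charge -1): no H
  Total hydrogens = 23.
Net charge +1.
Molecular formula: C13H23N2O6+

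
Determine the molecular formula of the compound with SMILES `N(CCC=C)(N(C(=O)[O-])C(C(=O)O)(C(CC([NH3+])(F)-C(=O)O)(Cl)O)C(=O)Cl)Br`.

C12H15BrCl2FN3O8

Heavy atoms from the SMILES: 1 Br, 12 C, 2 Cl, 1 F, 3 N, 8 O.
Implicit hydrogens by atom environment:
  7 × C: no H
  4 × C: 2 H each → 8
  4 × O: no H
  3 × O: 1 H each → 3
  2 × Cl: no H
  2 × N: no H
  1 × Br: no H
  1 × C: 1 H
  1 × F: no H
  1 × N (charge +1): 3 H
  1 × O (charge -1): no H
  Total hydrogens = 15.
Molecular formula: C12H15BrCl2FN3O8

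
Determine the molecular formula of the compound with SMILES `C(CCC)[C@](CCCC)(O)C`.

C10H22O

Heavy atoms from the SMILES: 10 C, 1 O.
Implicit hydrogens by atom environment:
  6 × C: 2 H each → 12
  3 × C: 3 H each → 9
  1 × C: no H
  1 × O: 1 H
  Total hydrogens = 22.
Molecular formula: C10H22O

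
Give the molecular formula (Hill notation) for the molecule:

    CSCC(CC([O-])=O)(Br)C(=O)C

Heavy atoms from the SMILES: 1 Br, 7 C, 3 O, 1 S.
Implicit hydrogens by atom environment:
  3 × C: no H
  2 × C: 3 H each → 6
  2 × C: 2 H each → 4
  2 × O: no H
  1 × Br: no H
  1 × O (charge -1): no H
  1 × S: no H
  Total hydrogens = 10.
Net charge -1.
Molecular formula: C7H10BrO3S-

C7H10BrO3S-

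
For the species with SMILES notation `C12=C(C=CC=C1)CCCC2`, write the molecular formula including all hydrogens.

Heavy atoms from the SMILES: 10 C.
Implicit hydrogens by atom environment:
  4 × C: 2 H each → 8
  4 × C (aromatic): 1 H each → 4
  2 × C (aromatic): no H
  Total hydrogens = 12.
Molecular formula: C10H12

C10H12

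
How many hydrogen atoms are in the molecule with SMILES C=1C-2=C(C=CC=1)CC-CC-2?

12

Hydrogens are implicit in SMILES; fill each atom to its normal valence:
  4 × C: 2 H each → 8
  4 × C (aromatic): 1 H each → 4
  2 × C (aromatic): no H
  Total hydrogens = 12.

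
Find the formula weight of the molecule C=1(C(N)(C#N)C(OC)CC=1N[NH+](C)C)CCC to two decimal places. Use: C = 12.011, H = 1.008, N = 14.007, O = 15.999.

239.34

Molecular formula: C12H23N4O+.
M = 12×12.011 + 23×1.008 + 4×14.007 + 1×15.999 = 239.34 g/mol.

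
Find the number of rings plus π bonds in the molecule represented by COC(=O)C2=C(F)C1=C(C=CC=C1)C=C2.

Molecular formula from the SMILES: C12H9FO2.
DoU = (2C + 2 + N − H − X)/2 = (2·12 + 2 + 0 − 9 − 1)/2 = 16/2 = 8.
(Structurally: 2 ring(s) + 6 π bond(s) = 8.)

8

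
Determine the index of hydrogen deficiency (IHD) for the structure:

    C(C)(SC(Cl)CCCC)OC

Molecular formula from the SMILES: C8H17ClOS.
DoU = (2C + 2 + N − H − X)/2 = (2·8 + 2 + 0 − 17 − 1)/2 = 0/2 = 0.
(Structurally: 0 ring(s) + 0 π bond(s) = 0.)

0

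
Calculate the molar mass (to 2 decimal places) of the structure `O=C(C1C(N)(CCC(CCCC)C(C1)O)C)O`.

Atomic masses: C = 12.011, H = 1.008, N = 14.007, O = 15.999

Molecular formula: C13H25NO3.
M = 13×12.011 + 25×1.008 + 1×14.007 + 3×15.999 = 243.35 g/mol.

243.35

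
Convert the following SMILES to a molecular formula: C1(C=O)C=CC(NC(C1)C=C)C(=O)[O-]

Heavy atoms from the SMILES: 10 C, 1 N, 3 O.
Implicit hydrogens by atom environment:
  7 × C: 1 H each → 7
  2 × C: 2 H each → 4
  2 × O: no H
  1 × C: no H
  1 × N: 1 H
  1 × O (charge -1): no H
  Total hydrogens = 12.
Net charge -1.
Molecular formula: C10H12NO3-

C10H12NO3-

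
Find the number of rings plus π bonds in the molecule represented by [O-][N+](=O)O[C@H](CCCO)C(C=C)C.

Molecular formula from the SMILES: C8H15NO4.
DoU = (2C + 2 + N − H − X)/2 = (2·8 + 2 + 1 − 15 − 0)/2 = 4/2 = 2.
(Structurally: 0 ring(s) + 2 π bond(s) = 2.)

2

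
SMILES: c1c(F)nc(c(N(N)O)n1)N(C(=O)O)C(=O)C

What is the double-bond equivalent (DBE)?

6

Molecular formula from the SMILES: C7H8FN5O4.
DoU = (2C + 2 + N − H − X)/2 = (2·7 + 2 + 5 − 8 − 1)/2 = 12/2 = 6.
(Structurally: 1 ring(s) + 5 π bond(s) = 6.)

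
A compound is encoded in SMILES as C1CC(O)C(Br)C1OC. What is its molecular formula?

C6H11BrO2

Heavy atoms from the SMILES: 1 Br, 6 C, 2 O.
Implicit hydrogens by atom environment:
  3 × C: 1 H each → 3
  2 × C: 2 H each → 4
  1 × Br: no H
  1 × C: 3 H
  1 × O: 1 H
  1 × O: no H
  Total hydrogens = 11.
Molecular formula: C6H11BrO2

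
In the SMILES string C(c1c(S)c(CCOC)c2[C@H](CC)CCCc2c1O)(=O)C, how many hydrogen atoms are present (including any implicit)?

Hydrogens are implicit in SMILES; fill each atom to its normal valence:
  6 × C: 2 H each → 12
  6 × C (aromatic): no H
  3 × C: 3 H each → 9
  2 × O: no H
  1 × C: 1 H
  1 × C: no H
  1 × O: 1 H
  1 × S: 1 H
  Total hydrogens = 24.

24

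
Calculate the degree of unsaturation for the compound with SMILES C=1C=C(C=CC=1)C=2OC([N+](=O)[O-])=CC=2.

Molecular formula from the SMILES: C10H7NO3.
DoU = (2C + 2 + N − H − X)/2 = (2·10 + 2 + 1 − 7 − 0)/2 = 16/2 = 8.
(Structurally: 2 ring(s) + 6 π bond(s) = 8.)

8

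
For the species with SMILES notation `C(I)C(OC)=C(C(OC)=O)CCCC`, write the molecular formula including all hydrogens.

Heavy atoms from the SMILES: 10 C, 1 I, 3 O.
Implicit hydrogens by atom environment:
  4 × C: 2 H each → 8
  3 × C: 3 H each → 9
  3 × C: no H
  3 × O: no H
  1 × I: no H
  Total hydrogens = 17.
Molecular formula: C10H17IO3

C10H17IO3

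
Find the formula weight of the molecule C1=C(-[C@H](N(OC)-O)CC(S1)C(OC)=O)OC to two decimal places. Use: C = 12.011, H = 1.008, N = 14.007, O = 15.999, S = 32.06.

249.28

Molecular formula: C9H15NO5S.
M = 9×12.011 + 15×1.008 + 1×14.007 + 5×15.999 + 1×32.06 = 249.28 g/mol.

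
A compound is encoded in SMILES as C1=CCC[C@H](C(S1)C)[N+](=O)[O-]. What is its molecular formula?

C7H11NO2S

Heavy atoms from the SMILES: 7 C, 1 N, 2 O, 1 S.
Implicit hydrogens by atom environment:
  4 × C: 1 H each → 4
  2 × C: 2 H each → 4
  1 × C: 3 H
  1 × N (charge +1): no H
  1 × O: no H
  1 × O (charge -1): no H
  1 × S: no H
  Total hydrogens = 11.
Molecular formula: C7H11NO2S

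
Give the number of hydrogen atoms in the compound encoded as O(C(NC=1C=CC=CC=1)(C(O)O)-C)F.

12

Hydrogens are implicit in SMILES; fill each atom to its normal valence:
  5 × C (aromatic): 1 H each → 5
  2 × O: 1 H each → 2
  1 × C: 3 H
  1 × C: 1 H
  1 × C: no H
  1 × C (aromatic): no H
  1 × F: no H
  1 × N: 1 H
  1 × O: no H
  Total hydrogens = 12.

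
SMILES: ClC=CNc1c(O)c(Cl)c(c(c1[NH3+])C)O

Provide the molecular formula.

Heavy atoms from the SMILES: 9 C, 2 Cl, 2 N, 2 O.
Implicit hydrogens by atom environment:
  6 × C (aromatic): no H
  2 × C: 1 H each → 2
  2 × Cl: no H
  2 × O: 1 H each → 2
  1 × C: 3 H
  1 × N (charge +1): 3 H
  1 × N: 1 H
  Total hydrogens = 11.
Net charge +1.
Molecular formula: C9H11Cl2N2O2+

C9H11Cl2N2O2+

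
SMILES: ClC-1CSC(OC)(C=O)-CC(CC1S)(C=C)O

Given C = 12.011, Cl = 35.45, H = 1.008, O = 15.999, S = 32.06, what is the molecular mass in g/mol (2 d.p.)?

Molecular formula: C11H17ClO3S2.
M = 11×12.011 + 1×35.45 + 17×1.008 + 3×15.999 + 2×32.06 = 296.82 g/mol.

296.82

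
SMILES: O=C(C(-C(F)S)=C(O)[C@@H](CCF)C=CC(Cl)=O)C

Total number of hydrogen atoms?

13

Hydrogens are implicit in SMILES; fill each atom to its normal valence:
  4 × C: 1 H each → 4
  4 × C: no H
  2 × C: 2 H each → 4
  2 × F: no H
  2 × O: no H
  1 × C: 3 H
  1 × Cl: no H
  1 × O: 1 H
  1 × S: 1 H
  Total hydrogens = 13.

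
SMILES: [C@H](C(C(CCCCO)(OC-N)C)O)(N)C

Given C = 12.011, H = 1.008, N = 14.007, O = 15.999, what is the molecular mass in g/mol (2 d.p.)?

220.31

Molecular formula: C10H24N2O3.
M = 10×12.011 + 24×1.008 + 2×14.007 + 3×15.999 = 220.31 g/mol.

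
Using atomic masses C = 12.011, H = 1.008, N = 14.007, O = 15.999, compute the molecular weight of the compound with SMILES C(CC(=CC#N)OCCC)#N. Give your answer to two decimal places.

150.18

Molecular formula: C8H10N2O.
M = 8×12.011 + 10×1.008 + 2×14.007 + 1×15.999 = 150.18 g/mol.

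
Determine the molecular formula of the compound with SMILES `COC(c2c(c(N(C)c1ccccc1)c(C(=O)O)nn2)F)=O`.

Heavy atoms from the SMILES: 14 C, 1 F, 3 N, 4 O.
Implicit hydrogens by atom environment:
  5 × C (aromatic): 1 H each → 5
  5 × C (aromatic): no H
  3 × O: no H
  2 × C: 3 H each → 6
  2 × C: no H
  2 × N (aromatic): no H
  1 × F: no H
  1 × N: no H
  1 × O: 1 H
  Total hydrogens = 12.
Molecular formula: C14H12FN3O4

C14H12FN3O4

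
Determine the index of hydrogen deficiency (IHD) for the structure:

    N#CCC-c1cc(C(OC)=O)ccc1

Molecular formula from the SMILES: C11H11NO2.
DoU = (2C + 2 + N − H − X)/2 = (2·11 + 2 + 1 − 11 − 0)/2 = 14/2 = 7.
(Structurally: 1 ring(s) + 6 π bond(s) = 7.)

7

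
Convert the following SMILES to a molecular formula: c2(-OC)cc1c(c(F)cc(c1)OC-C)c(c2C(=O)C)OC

Heavy atoms from the SMILES: 16 C, 1 F, 4 O.
Implicit hydrogens by atom environment:
  7 × C (aromatic): no H
  4 × C: 3 H each → 12
  4 × O: no H
  3 × C (aromatic): 1 H each → 3
  1 × C: 2 H
  1 × C: no H
  1 × F: no H
  Total hydrogens = 17.
Molecular formula: C16H17FO4

C16H17FO4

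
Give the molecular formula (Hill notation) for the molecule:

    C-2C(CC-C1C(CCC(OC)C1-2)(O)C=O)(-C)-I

Heavy atoms from the SMILES: 13 C, 1 I, 3 O.
Implicit hydrogens by atom environment:
  5 × C: 2 H each → 10
  4 × C: 1 H each → 4
  2 × C: 3 H each → 6
  2 × C: no H
  2 × O: no H
  1 × I: no H
  1 × O: 1 H
  Total hydrogens = 21.
Molecular formula: C13H21IO3

C13H21IO3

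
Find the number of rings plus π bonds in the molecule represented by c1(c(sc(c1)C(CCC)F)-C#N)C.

Molecular formula from the SMILES: C10H12FNS.
DoU = (2C + 2 + N − H − X)/2 = (2·10 + 2 + 1 − 12 − 1)/2 = 10/2 = 5.
(Structurally: 1 ring(s) + 4 π bond(s) = 5.)

5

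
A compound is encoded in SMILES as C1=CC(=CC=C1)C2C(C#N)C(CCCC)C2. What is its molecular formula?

Heavy atoms from the SMILES: 15 C, 1 N.
Implicit hydrogens by atom environment:
  5 × C (aromatic): 1 H each → 5
  4 × C: 2 H each → 8
  3 × C: 1 H each → 3
  1 × C: 3 H
  1 × C: no H
  1 × C (aromatic): no H
  1 × N: no H
  Total hydrogens = 19.
Molecular formula: C15H19N

C15H19N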